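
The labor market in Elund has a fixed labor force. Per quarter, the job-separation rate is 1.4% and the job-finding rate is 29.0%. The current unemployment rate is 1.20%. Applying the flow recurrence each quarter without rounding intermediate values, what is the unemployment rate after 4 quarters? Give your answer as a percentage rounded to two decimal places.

Unemployment rate after four quarters ≈ 3.81%.

With a fixed labor force, u_{t+1} = u_t + s·(1−u_t) − f·u_t = u_t·(1−s−f) + s.
Here 1−s−f = 0.696 and s = 0.014.
u_1 = 0.012000 × 0.696 + 0.014 = 0.022352.
u_2 = 0.022352 × 0.696 + 0.014 = 0.029557.
u_3 = 0.029557 × 0.696 + 0.014 = 0.034572.
u_4 = 0.034572 × 0.696 + 0.014 = 0.038062.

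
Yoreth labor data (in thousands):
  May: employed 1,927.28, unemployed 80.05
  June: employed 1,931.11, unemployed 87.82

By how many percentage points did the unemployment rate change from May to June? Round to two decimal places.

The unemployment rate changed by +0.36 percentage points.

May: labor force = 1,927.28 + 80.05 = 2,007.33; u = 80.05/2,007.33 = 3.99%.
June: labor force = 1,931.11 + 87.82 = 2,018.93; u = 87.82/2,018.93 = 4.35%.
Change = 4.35% − 3.99% = +0.36 pp.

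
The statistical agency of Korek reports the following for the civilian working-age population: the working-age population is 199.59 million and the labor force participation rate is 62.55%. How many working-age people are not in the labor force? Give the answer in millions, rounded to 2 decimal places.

Share not in the labor force = 1 − 0.6255 = 0.3745.
Not in labor force = 0.3745 × 199.59 ≈ 74.75 million.

About 74.75 million are not in the labor force.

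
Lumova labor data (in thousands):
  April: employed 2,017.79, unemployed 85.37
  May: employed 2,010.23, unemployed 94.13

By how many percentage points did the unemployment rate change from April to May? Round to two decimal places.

The unemployment rate changed by +0.41 percentage points.

April: labor force = 2,017.79 + 85.37 = 2,103.16; u = 85.37/2,103.16 = 4.06%.
May: labor force = 2,010.23 + 94.13 = 2,104.36; u = 94.13/2,104.36 = 4.47%.
Change = 4.47% − 4.06% = +0.41 pp.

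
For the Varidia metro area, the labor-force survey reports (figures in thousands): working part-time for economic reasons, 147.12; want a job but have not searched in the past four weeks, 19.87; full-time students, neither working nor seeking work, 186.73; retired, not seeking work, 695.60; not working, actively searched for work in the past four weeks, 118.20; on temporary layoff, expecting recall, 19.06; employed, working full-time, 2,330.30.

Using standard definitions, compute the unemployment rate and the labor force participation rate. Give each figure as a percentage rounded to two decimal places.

Unemployment rate ≈ 5.25%; labor force participation rate ≈ 74.35%.

Employed = 147.12 + 2,330.30 = 2,477.42 thousand (anyone who worked, including part-time for economic reasons, counts as employed).
Unemployed = 118.20 + 19.06 = 137.26 thousand (jobless and actively searching, or on temporary layoff).
Labor force = 2,477.42 + 137.26 = 2,614.68 thousand.
Not in labor force = 19.87 + 186.73 + 695.60 = 902.20 thousand (those not working and not actively searching are outside the labor force — including those who want a job but have given up searching).
Civilian working-age population = 2,614.68 + 902.20 = 3,516.88 thousand.
Unemployment rate = 137.26 / 2,614.68 = 5.25%.
Labor force participation rate = 2,614.68 / 3,516.88 = 74.35%.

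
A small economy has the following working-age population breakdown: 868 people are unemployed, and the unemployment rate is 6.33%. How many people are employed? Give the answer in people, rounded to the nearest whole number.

About 12,844 are employed.

Labor force = U / u = 868 / 0.0633 ≈ 13,712.
Employed = labor force − unemployed = 13,712 − 868 = 12,844.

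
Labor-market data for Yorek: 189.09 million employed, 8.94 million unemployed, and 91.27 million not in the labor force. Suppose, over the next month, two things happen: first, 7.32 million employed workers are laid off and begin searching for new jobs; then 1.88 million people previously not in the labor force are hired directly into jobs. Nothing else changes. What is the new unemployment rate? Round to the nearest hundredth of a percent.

Initially, labor force = 189.09 + 8.94 = 198.03 million, so u = 8.94/198.03 = 4.51%.
After the first change, employed falls and unemployed rises by 7.32; labor force unchanged → E = 181.77, U = 16.26, labor force = 198.03 million.
After the second change, employed and labor force both rise by 1.88; unemployed unchanged → E = 183.65, U = 16.26, labor force = 199.91 million.
New unemployment rate = 16.26 / 199.91 = 8.13%.

New unemployment rate ≈ 8.13%.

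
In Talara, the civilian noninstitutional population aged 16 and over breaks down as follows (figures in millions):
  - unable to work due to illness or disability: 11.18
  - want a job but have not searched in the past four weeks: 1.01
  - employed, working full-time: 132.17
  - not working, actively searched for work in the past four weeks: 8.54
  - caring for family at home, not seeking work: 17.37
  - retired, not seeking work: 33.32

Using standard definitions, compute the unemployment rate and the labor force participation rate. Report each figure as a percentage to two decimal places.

Employed = 132.17 million.
Unemployed = 8.54 million.
Labor force = 132.17 + 8.54 = 140.71 million.
Not in labor force = 11.18 + 1.01 + 17.37 + 33.32 = 62.88 million (those not working and not actively searching are outside the labor force — including those who want a job but have given up searching).
Civilian working-age population = 140.71 + 62.88 = 203.59 million.
Unemployment rate = 8.54 / 140.71 = 6.07%.
Labor force participation rate = 140.71 / 203.59 = 69.11%.

Unemployment rate ≈ 6.07%; labor force participation rate ≈ 69.11%.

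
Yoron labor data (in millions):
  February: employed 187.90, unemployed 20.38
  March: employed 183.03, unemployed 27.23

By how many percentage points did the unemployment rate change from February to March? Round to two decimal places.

The unemployment rate changed by +3.17 percentage points.

February: labor force = 187.90 + 20.38 = 208.28; u = 20.38/208.28 = 9.78%.
March: labor force = 183.03 + 27.23 = 210.26; u = 27.23/210.26 = 12.95%.
Change = 12.95% − 9.78% = +3.17 pp.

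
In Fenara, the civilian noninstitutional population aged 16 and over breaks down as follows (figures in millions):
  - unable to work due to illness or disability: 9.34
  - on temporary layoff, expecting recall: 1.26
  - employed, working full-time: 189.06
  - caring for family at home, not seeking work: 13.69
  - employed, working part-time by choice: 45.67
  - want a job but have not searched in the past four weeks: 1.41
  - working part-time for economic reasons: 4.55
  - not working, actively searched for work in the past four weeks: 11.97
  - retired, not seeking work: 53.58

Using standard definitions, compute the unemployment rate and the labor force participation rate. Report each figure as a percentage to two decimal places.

Unemployment rate ≈ 5.24%; labor force participation rate ≈ 76.40%.

Employed = 189.06 + 45.67 + 4.55 = 239.28 million (anyone who worked, including part-time for economic reasons, counts as employed).
Unemployed = 1.26 + 11.97 = 13.23 million (jobless and actively searching, or on temporary layoff).
Labor force = 239.28 + 13.23 = 252.51 million.
Not in labor force = 9.34 + 13.69 + 1.41 + 53.58 = 78.02 million (those not working and not actively searching are outside the labor force — including those who want a job but have given up searching).
Civilian working-age population = 252.51 + 78.02 = 330.53 million.
Unemployment rate = 13.23 / 252.51 = 5.24%.
Labor force participation rate = 252.51 / 330.53 = 76.40%.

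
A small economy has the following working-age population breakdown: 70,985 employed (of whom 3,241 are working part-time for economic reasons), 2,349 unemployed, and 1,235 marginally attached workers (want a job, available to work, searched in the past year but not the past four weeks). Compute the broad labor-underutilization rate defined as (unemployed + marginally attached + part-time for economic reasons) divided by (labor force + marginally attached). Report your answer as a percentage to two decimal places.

Broad underutilization rate ≈ 9.15%.

Labor force = 70,985 + 2,349 = 73,334.
Numerator = 2,349 + 1,235 + 3,241 = 6,825.
Denominator = 73,334 + 1,235 = 74,569.
Broad rate = 6,825 / 74,569 = 9.15%.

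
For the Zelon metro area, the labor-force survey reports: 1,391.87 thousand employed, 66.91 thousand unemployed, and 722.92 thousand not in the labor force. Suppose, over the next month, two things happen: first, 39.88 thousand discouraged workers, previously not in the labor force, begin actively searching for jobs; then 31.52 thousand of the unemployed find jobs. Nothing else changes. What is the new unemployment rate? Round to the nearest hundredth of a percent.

New unemployment rate ≈ 5.02%.

Initially, labor force = 1,391.87 + 66.91 = 1,458.78 thousand, so u = 66.91/1,458.78 = 4.59%.
After the first change, unemployed and labor force both rise by 39.88 → E = 1,391.87, U = 106.79, labor force = 1,498.66 thousand.
After the second change, unemployed falls and employed rises by 31.52; labor force unchanged → E = 1,423.39, U = 75.27, labor force = 1,498.66 thousand.
New unemployment rate = 75.27 / 1,498.66 = 5.02%.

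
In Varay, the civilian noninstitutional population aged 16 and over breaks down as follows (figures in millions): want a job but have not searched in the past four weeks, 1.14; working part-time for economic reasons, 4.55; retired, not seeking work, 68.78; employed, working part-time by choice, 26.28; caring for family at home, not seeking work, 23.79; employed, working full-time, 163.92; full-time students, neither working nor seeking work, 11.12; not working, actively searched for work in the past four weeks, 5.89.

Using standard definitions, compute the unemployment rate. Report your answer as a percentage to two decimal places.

Employed = 4.55 + 26.28 + 163.92 = 194.75 million (anyone who worked, including part-time for economic reasons, counts as employed).
Unemployed = 5.89 million.
Labor force = 194.75 + 5.89 = 200.64 million.
Unemployment rate = 5.89 / 200.64 = 2.94%.

Unemployment rate ≈ 2.94%.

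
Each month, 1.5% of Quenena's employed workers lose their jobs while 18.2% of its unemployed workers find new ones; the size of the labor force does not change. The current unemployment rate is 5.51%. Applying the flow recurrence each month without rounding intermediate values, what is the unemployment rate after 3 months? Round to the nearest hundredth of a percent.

Unemployment rate after three months ≈ 6.52%.

With a fixed labor force, u_{t+1} = u_t + s·(1−u_t) − f·u_t = u_t·(1−s−f) + s.
Here 1−s−f = 0.803 and s = 0.015.
u_1 = 0.055100 × 0.803 + 0.015 = 0.059245.
u_2 = 0.059245 × 0.803 + 0.015 = 0.062574.
u_3 = 0.062574 × 0.803 + 0.015 = 0.065247.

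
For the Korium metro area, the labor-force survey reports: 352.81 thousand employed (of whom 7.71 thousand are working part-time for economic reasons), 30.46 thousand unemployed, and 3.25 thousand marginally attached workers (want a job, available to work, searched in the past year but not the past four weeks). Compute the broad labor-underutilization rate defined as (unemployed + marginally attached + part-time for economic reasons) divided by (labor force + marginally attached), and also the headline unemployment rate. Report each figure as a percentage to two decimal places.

Labor force = 352.81 + 30.46 = 383.27 thousand.
Numerator = 30.46 + 3.25 + 7.71 = 41.42 thousand.
Denominator = 383.27 + 3.25 = 386.52 thousand.
Broad rate = 41.42 / 386.52 = 10.72%.
Headline unemployment rate = 30.46 / 383.27 = 7.95%.

Broad underutilization rate ≈ 10.72%; headline unemployment rate ≈ 7.95%.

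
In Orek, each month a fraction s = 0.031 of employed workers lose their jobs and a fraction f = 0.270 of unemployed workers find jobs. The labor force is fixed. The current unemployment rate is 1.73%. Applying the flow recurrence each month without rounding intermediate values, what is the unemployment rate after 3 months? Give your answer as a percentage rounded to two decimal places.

With a fixed labor force, u_{t+1} = u_t + s·(1−u_t) − f·u_t = u_t·(1−s−f) + s.
Here 1−s−f = 0.699 and s = 0.031.
u_1 = 0.017300 × 0.699 + 0.031 = 0.043093.
u_2 = 0.043093 × 0.699 + 0.031 = 0.061122.
u_3 = 0.061122 × 0.699 + 0.031 = 0.073724.

Unemployment rate after three months ≈ 7.37%.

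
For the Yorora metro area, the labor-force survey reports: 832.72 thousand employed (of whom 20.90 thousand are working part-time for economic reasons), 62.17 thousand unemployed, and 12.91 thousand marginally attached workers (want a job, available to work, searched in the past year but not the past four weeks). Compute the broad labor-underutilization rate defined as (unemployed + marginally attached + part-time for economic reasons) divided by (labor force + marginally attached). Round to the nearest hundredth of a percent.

Labor force = 832.72 + 62.17 = 894.89 thousand.
Numerator = 62.17 + 12.91 + 20.90 = 95.98 thousand.
Denominator = 894.89 + 12.91 = 907.80 thousand.
Broad rate = 95.98 / 907.80 = 10.57%.

Broad underutilization rate ≈ 10.57%.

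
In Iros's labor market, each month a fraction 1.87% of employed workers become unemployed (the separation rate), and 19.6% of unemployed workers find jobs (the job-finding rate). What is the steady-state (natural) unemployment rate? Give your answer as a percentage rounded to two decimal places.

At steady state the flows balance: s·E = f·U, so U/(E+U) = s/(s+f).
u* = 1.87 / (1.87 + 19.6) = 1.87 / 21.47 = 8.71%.

Steady-state unemployment rate ≈ 8.71%.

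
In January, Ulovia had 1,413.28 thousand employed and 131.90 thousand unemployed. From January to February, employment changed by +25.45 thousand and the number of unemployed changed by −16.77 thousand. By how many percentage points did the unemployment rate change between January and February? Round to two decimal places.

The unemployment rate changed by −1.13 percentage points.

January: labor force = 1,413.28 + 131.90 = 1,545.18; u = 131.90/1,545.18 = 8.54%.
February: labor force = 1,438.73 + 115.13 = 1,553.86; u = 115.13/1,553.86 = 7.41%.
Change = 7.41% − 8.54% = −1.13 pp.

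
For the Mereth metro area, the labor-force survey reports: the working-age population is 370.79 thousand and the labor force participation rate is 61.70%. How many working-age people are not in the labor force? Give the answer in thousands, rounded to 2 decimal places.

About 142.01 thousand are not in the labor force.

Share not in the labor force = 1 − 0.6170 = 0.3830.
Not in labor force = 0.3830 × 370.79 ≈ 142.01 thousand.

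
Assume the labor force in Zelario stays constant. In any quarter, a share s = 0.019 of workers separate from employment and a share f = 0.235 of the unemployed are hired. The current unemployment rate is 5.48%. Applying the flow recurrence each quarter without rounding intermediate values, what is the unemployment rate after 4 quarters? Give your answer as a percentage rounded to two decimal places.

With a fixed labor force, u_{t+1} = u_t + s·(1−u_t) − f·u_t = u_t·(1−s−f) + s.
Here 1−s−f = 0.746 and s = 0.019.
u_1 = 0.054800 × 0.746 + 0.019 = 0.059881.
u_2 = 0.059881 × 0.746 + 0.019 = 0.063671.
u_3 = 0.063671 × 0.746 + 0.019 = 0.066499.
u_4 = 0.066499 × 0.746 + 0.019 = 0.068608.

Unemployment rate after four quarters ≈ 6.86%.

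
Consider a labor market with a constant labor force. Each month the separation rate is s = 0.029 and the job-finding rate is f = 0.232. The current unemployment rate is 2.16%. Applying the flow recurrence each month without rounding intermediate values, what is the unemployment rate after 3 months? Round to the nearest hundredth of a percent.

Unemployment rate after three months ≈ 7.50%.

With a fixed labor force, u_{t+1} = u_t + s·(1−u_t) − f·u_t = u_t·(1−s−f) + s.
Here 1−s−f = 0.739 and s = 0.029.
u_1 = 0.021600 × 0.739 + 0.029 = 0.044962.
u_2 = 0.044962 × 0.739 + 0.029 = 0.062227.
u_3 = 0.062227 × 0.739 + 0.029 = 0.074986.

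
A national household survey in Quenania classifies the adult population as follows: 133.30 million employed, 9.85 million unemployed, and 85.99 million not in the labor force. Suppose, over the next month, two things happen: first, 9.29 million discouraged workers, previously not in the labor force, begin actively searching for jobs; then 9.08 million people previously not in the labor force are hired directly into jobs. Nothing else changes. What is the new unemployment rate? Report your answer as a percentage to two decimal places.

Initially, labor force = 133.30 + 9.85 = 143.15 million, so u = 9.85/143.15 = 6.88%.
After the first change, unemployed and labor force both rise by 9.29 → E = 133.30, U = 19.14, labor force = 152.44 million.
After the second change, employed and labor force both rise by 9.08; unemployed unchanged → E = 142.38, U = 19.14, labor force = 161.52 million.
New unemployment rate = 19.14 / 161.52 = 11.85%.

New unemployment rate ≈ 11.85%.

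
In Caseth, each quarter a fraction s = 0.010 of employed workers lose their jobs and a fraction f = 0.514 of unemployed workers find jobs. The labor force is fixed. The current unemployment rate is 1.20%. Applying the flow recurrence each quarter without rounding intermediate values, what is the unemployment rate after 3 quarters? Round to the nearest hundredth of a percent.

Unemployment rate after three quarters ≈ 1.83%.

With a fixed labor force, u_{t+1} = u_t + s·(1−u_t) − f·u_t = u_t·(1−s−f) + s.
Here 1−s−f = 0.476 and s = 0.010.
u_1 = 0.012000 × 0.476 + 0.010 = 0.015712.
u_2 = 0.015712 × 0.476 + 0.010 = 0.017479.
u_3 = 0.017479 × 0.476 + 0.010 = 0.018320.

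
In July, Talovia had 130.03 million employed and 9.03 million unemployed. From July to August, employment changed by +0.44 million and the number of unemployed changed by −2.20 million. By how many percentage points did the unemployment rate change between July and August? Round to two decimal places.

The unemployment rate changed by −1.52 percentage points.

July: labor force = 130.03 + 9.03 = 139.06; u = 9.03/139.06 = 6.49%.
August: labor force = 130.47 + 6.83 = 137.30; u = 6.83/137.30 = 4.97%.
Change = 4.97% − 6.49% = −1.52 pp.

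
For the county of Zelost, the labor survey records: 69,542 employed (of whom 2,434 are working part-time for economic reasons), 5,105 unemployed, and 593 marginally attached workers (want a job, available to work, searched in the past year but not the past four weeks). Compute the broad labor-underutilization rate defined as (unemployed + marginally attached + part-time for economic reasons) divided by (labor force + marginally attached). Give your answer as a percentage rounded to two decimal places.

Broad underutilization rate ≈ 10.81%.

Labor force = 69,542 + 5,105 = 74,647.
Numerator = 5,105 + 593 + 2,434 = 8,132.
Denominator = 74,647 + 593 = 75,240.
Broad rate = 8,132 / 75,240 = 10.81%.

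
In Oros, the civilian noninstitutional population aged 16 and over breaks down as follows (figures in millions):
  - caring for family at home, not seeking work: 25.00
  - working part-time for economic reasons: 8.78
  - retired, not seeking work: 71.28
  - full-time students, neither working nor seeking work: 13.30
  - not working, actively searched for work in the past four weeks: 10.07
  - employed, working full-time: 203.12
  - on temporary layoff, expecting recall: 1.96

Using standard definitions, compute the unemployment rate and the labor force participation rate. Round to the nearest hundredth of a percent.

Unemployment rate ≈ 5.37%; labor force participation rate ≈ 67.14%.

Employed = 8.78 + 203.12 = 211.90 million (anyone who worked, including part-time for economic reasons, counts as employed).
Unemployed = 10.07 + 1.96 = 12.03 million (jobless and actively searching, or on temporary layoff).
Labor force = 211.90 + 12.03 = 223.93 million.
Not in labor force = 25.00 + 71.28 + 13.30 = 109.58 million (those not working and not actively searching are outside the labor force).
Civilian working-age population = 223.93 + 109.58 = 333.51 million.
Unemployment rate = 12.03 / 223.93 = 5.37%.
Labor force participation rate = 223.93 / 333.51 = 67.14%.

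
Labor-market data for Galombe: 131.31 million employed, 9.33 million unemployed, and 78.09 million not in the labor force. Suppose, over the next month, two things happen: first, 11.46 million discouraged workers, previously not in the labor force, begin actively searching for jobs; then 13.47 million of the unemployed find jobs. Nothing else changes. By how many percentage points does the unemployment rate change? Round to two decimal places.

The unemployment rate changes by −1.82 percentage points.

Initially, labor force = 131.31 + 9.33 = 140.64 million, so u = 9.33/140.64 = 6.63%.
After the first change, unemployed and labor force both rise by 11.46 → E = 131.31, U = 20.79, labor force = 152.10 million.
After the second change, unemployed falls and employed rises by 13.47; labor force unchanged → E = 144.78, U = 7.32, labor force = 152.10 million.
New unemployment rate = 7.32 / 152.10 = 4.81%.
Change = 4.81% − 6.63% = −1.82 percentage points.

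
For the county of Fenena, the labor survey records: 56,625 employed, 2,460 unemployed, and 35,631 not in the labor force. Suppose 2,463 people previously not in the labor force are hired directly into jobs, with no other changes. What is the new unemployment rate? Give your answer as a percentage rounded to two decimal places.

New unemployment rate ≈ 4.00%.

Initially, labor force = 56,625 + 2,460 = 59,085, so u = 2,460/59,085 = 4.16%.
After the change, employed and labor force both rise by 2,463; unemployed unchanged → E = 59,088, U = 2,460, labor force = 61,548.
New unemployment rate = 2,460 / 61,548 = 4.00%.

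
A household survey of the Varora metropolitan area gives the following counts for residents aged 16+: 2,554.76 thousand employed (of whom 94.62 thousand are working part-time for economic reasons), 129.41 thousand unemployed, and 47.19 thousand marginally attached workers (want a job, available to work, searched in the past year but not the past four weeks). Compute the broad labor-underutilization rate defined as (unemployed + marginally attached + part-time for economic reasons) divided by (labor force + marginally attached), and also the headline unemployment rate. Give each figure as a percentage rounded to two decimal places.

Labor force = 2,554.76 + 129.41 = 2,684.17 thousand.
Numerator = 129.41 + 47.19 + 94.62 = 271.22 thousand.
Denominator = 2,684.17 + 47.19 = 2,731.36 thousand.
Broad rate = 271.22 / 2,731.36 = 9.93%.
Headline unemployment rate = 129.41 / 2,684.17 = 4.82%.

Broad underutilization rate ≈ 9.93%; headline unemployment rate ≈ 4.82%.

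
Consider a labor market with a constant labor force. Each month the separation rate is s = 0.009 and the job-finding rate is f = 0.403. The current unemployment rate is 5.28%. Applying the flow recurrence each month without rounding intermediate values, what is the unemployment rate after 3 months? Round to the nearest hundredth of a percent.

Unemployment rate after three months ≈ 2.81%.

With a fixed labor force, u_{t+1} = u_t + s·(1−u_t) − f·u_t = u_t·(1−s−f) + s.
Here 1−s−f = 0.588 and s = 0.009.
u_1 = 0.052800 × 0.588 + 0.009 = 0.040046.
u_2 = 0.040046 × 0.588 + 0.009 = 0.032547.
u_3 = 0.032547 × 0.588 + 0.009 = 0.028138.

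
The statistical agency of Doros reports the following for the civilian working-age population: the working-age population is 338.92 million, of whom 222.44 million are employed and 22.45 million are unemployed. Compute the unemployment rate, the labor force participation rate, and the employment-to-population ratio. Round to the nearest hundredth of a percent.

Unemployment rate ≈ 9.17%; labor force participation rate ≈ 72.26%; employment-population ratio ≈ 65.63%.

Labor force = employed + unemployed = 222.44 + 22.45 = 244.89 million.
Unemployment rate = 22.45 / 244.89 = 9.17%.
Labor force participation rate = 244.89 / 338.92 = 72.26%.
Employment-population ratio = 222.44 / 338.92 = 65.63%.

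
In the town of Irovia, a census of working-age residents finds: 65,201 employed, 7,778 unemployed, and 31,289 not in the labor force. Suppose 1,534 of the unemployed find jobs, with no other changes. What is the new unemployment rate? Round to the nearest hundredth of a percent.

New unemployment rate ≈ 8.56%.

Initially, labor force = 65,201 + 7,778 = 72,979, so u = 7,778/72,979 = 10.66%.
After the change, unemployed falls and employed rises by 1,534; labor force unchanged → E = 66,735, U = 6,244, labor force = 72,979.
New unemployment rate = 6,244 / 72,979 = 8.56%.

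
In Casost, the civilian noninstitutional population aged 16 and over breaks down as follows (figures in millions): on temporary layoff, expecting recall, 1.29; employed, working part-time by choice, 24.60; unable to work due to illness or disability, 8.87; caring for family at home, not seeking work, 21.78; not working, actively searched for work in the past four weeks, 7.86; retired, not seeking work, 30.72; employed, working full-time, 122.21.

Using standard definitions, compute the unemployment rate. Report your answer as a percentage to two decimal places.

Unemployment rate ≈ 5.87%.

Employed = 24.60 + 122.21 = 146.81 million.
Unemployed = 1.29 + 7.86 = 9.15 million (jobless and actively searching, or on temporary layoff).
Labor force = 146.81 + 9.15 = 155.96 million.
Unemployment rate = 9.15 / 155.96 = 5.87%.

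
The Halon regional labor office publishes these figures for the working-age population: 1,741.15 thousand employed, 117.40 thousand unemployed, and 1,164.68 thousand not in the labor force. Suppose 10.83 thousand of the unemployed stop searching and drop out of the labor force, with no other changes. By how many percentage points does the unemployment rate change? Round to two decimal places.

The unemployment rate changes by −0.55 percentage points.

Initially, labor force = 1,741.15 + 117.40 = 1,858.55 thousand, so u = 117.40/1,858.55 = 6.32%.
After the change, unemployed and labor force both fall by 10.83 → E = 1,741.15, U = 106.57, labor force = 1,847.72 thousand.
New unemployment rate = 106.57 / 1,847.72 = 5.77%.
Change = 5.77% − 6.32% = −0.55 percentage points.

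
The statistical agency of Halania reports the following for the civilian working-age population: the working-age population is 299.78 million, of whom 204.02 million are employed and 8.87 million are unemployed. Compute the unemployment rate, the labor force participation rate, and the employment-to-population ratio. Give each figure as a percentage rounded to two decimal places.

Unemployment rate ≈ 4.17%; labor force participation rate ≈ 71.02%; employment-population ratio ≈ 68.06%.

Labor force = employed + unemployed = 204.02 + 8.87 = 212.89 million.
Unemployment rate = 8.87 / 212.89 = 4.17%.
Labor force participation rate = 212.89 / 299.78 = 71.02%.
Employment-population ratio = 204.02 / 299.78 = 68.06%.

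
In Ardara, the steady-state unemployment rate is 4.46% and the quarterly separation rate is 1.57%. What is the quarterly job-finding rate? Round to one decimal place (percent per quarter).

Job-finding rate ≈ 33.6% per quarter.

From u* = s/(s+f): f = s·(1−u)/u.
f = 1.57 × (1 − 0.0446) / 0.0446 = 1.5000 / 0.0446 ≈ 33.6% per quarter.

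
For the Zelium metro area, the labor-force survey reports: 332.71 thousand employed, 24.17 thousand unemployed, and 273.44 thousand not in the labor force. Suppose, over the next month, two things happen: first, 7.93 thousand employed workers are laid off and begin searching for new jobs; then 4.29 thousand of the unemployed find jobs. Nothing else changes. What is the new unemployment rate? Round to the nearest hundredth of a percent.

Initially, labor force = 332.71 + 24.17 = 356.88 thousand, so u = 24.17/356.88 = 6.77%.
After the first change, employed falls and unemployed rises by 7.93; labor force unchanged → E = 324.78, U = 32.10, labor force = 356.88 thousand.
After the second change, unemployed falls and employed rises by 4.29; labor force unchanged → E = 329.07, U = 27.81, labor force = 356.88 thousand.
New unemployment rate = 27.81 / 356.88 = 7.79%.

New unemployment rate ≈ 7.79%.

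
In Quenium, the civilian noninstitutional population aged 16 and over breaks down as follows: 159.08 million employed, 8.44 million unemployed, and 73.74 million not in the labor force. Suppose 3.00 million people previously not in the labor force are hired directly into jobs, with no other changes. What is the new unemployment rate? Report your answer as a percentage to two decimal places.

New unemployment rate ≈ 4.95%.

Initially, labor force = 159.08 + 8.44 = 167.52 million, so u = 8.44/167.52 = 5.04%.
After the change, employed and labor force both rise by 3.00; unemployed unchanged → E = 162.08, U = 8.44, labor force = 170.52 million.
New unemployment rate = 8.44 / 170.52 = 4.95%.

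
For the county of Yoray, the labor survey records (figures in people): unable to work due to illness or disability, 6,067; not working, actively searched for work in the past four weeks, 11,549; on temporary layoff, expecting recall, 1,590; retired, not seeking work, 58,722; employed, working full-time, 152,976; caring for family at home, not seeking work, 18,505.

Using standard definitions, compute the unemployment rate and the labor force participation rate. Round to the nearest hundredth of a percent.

Unemployment rate ≈ 7.91%; labor force participation rate ≈ 66.60%.

Employed = 152,976.
Unemployed = 11,549 + 1,590 = 13,139 (jobless and actively searching, or on temporary layoff).
Labor force = 152,976 + 13,139 = 166,115.
Not in labor force = 6,067 + 58,722 + 18,505 = 83,294 (those not working and not actively searching are outside the labor force).
Civilian working-age population = 166,115 + 83,294 = 249,409.
Unemployment rate = 13,139 / 166,115 = 7.91%.
Labor force participation rate = 166,115 / 249,409 = 66.60%.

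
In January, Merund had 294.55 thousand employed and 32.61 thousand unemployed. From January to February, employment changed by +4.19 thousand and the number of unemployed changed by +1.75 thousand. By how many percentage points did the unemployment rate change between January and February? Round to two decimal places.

The unemployment rate changed by +0.35 percentage points.

January: labor force = 294.55 + 32.61 = 327.16; u = 32.61/327.16 = 9.97%.
February: labor force = 298.74 + 34.36 = 333.10; u = 34.36/333.10 = 10.32%.
Change = 10.32% − 9.97% = +0.35 pp.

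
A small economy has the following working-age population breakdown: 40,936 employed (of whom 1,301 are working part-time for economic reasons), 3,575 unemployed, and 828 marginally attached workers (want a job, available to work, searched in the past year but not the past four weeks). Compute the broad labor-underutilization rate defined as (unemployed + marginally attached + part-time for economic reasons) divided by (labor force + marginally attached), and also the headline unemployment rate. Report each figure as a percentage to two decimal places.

Labor force = 40,936 + 3,575 = 44,511.
Numerator = 3,575 + 828 + 1,301 = 5,704.
Denominator = 44,511 + 828 = 45,339.
Broad rate = 5,704 / 45,339 = 12.58%.
Headline unemployment rate = 3,575 / 44,511 = 8.03%.

Broad underutilization rate ≈ 12.58%; headline unemployment rate ≈ 8.03%.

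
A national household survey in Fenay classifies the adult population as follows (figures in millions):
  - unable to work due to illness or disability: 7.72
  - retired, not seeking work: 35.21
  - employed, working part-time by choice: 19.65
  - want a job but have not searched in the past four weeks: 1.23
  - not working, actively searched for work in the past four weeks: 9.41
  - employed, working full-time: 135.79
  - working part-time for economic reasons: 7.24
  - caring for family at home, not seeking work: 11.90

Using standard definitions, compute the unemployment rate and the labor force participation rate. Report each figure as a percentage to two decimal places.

Unemployment rate ≈ 5.47%; labor force participation rate ≈ 75.43%.

Employed = 19.65 + 135.79 + 7.24 = 162.68 million (anyone who worked, including part-time for economic reasons, counts as employed).
Unemployed = 9.41 million.
Labor force = 162.68 + 9.41 = 172.09 million.
Not in labor force = 7.72 + 35.21 + 1.23 + 11.90 = 56.06 million (those not working and not actively searching are outside the labor force — including those who want a job but have given up searching).
Civilian working-age population = 172.09 + 56.06 = 228.15 million.
Unemployment rate = 9.41 / 172.09 = 5.47%.
Labor force participation rate = 172.09 / 228.15 = 75.43%.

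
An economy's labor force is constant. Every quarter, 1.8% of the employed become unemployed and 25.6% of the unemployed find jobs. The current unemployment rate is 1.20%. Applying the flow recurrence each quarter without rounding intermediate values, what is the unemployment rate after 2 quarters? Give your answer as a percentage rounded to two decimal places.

Unemployment rate after two quarters ≈ 3.74%.

With a fixed labor force, u_{t+1} = u_t + s·(1−u_t) − f·u_t = u_t·(1−s−f) + s.
Here 1−s−f = 0.726 and s = 0.018.
u_1 = 0.012000 × 0.726 + 0.018 = 0.026712.
u_2 = 0.026712 × 0.726 + 0.018 = 0.037393.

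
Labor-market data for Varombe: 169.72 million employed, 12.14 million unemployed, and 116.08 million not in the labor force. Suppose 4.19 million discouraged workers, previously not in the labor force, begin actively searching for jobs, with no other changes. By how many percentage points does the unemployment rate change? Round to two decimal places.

The unemployment rate changes by +2.10 percentage points.

Initially, labor force = 169.72 + 12.14 = 181.86 million, so u = 12.14/181.86 = 6.68%.
After the change, unemployed and labor force both rise by 4.19 → E = 169.72, U = 16.33, labor force = 186.05 million.
New unemployment rate = 16.33 / 186.05 = 8.78%.
Change = 8.78% − 6.68% = +2.10 percentage points.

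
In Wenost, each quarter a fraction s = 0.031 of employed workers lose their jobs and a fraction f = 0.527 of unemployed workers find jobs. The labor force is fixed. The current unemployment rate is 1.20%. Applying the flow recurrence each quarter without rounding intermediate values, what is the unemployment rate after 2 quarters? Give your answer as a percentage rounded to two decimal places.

With a fixed labor force, u_{t+1} = u_t + s·(1−u_t) − f·u_t = u_t·(1−s−f) + s.
Here 1−s−f = 0.442 and s = 0.031.
u_1 = 0.012000 × 0.442 + 0.031 = 0.036304.
u_2 = 0.036304 × 0.442 + 0.031 = 0.047046.

Unemployment rate after two quarters ≈ 4.70%.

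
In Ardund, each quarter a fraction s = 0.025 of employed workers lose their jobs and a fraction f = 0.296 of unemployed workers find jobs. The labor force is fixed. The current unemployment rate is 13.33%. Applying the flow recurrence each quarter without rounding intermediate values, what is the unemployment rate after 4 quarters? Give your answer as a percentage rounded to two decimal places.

With a fixed labor force, u_{t+1} = u_t + s·(1−u_t) − f·u_t = u_t·(1−s−f) + s.
Here 1−s−f = 0.679 and s = 0.025.
u_1 = 0.133300 × 0.679 + 0.025 = 0.115511.
u_2 = 0.115511 × 0.679 + 0.025 = 0.103432.
u_3 = 0.103432 × 0.679 + 0.025 = 0.095230.
u_4 = 0.095230 × 0.679 + 0.025 = 0.089661.

Unemployment rate after four quarters ≈ 8.97%.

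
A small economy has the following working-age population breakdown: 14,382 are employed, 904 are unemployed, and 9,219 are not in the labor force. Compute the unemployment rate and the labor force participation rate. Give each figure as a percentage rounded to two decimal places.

Unemployment rate ≈ 5.91%; labor force participation rate ≈ 62.38%.

Labor force = employed + unemployed = 14,382 + 904 = 15,286.
Working-age population = 15,286 + 9,219 = 24,505.
Unemployment rate = 904 / 15,286 = 5.91%.
Labor force participation rate = 15,286 / 24,505 = 62.38%.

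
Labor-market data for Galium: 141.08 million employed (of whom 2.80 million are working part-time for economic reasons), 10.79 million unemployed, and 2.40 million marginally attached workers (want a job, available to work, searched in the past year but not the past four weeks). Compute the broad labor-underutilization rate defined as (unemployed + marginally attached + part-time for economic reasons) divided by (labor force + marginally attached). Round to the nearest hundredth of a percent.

Broad underutilization rate ≈ 10.36%.

Labor force = 141.08 + 10.79 = 151.87 million.
Numerator = 10.79 + 2.40 + 2.80 = 15.99 million.
Denominator = 151.87 + 2.40 = 154.27 million.
Broad rate = 15.99 / 154.27 = 10.36%.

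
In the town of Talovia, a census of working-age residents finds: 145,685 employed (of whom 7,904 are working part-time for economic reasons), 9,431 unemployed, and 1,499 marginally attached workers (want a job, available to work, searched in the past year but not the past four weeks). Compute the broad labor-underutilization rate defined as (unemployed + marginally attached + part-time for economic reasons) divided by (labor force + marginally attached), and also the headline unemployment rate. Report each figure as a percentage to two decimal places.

Labor force = 145,685 + 9,431 = 155,116.
Numerator = 9,431 + 1,499 + 7,904 = 18,834.
Denominator = 155,116 + 1,499 = 156,615.
Broad rate = 18,834 / 156,615 = 12.03%.
Headline unemployment rate = 9,431 / 155,116 = 6.08%.

Broad underutilization rate ≈ 12.03%; headline unemployment rate ≈ 6.08%.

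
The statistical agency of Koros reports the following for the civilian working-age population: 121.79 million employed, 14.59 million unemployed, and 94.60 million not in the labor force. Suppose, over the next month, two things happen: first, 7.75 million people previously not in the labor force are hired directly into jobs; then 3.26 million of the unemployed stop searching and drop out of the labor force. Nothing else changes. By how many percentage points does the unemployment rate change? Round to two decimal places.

Initially, labor force = 121.79 + 14.59 = 136.38 million, so u = 14.59/136.38 = 10.70%.
After the first change, employed and labor force both rise by 7.75; unemployed unchanged → E = 129.54, U = 14.59, labor force = 144.13 million.
After the second change, unemployed and labor force both fall by 3.26 → E = 129.54, U = 11.33, labor force = 140.87 million.
New unemployment rate = 11.33 / 140.87 = 8.04%.
Change = 8.04% − 10.70% = −2.66 percentage points.

The unemployment rate changes by −2.66 percentage points.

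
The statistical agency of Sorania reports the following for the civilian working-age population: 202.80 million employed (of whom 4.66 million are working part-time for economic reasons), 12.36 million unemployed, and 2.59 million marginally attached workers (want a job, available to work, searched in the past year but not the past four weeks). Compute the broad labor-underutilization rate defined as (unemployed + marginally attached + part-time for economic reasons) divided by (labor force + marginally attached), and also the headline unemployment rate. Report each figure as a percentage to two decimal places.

Labor force = 202.80 + 12.36 = 215.16 million.
Numerator = 12.36 + 2.59 + 4.66 = 19.61 million.
Denominator = 215.16 + 2.59 = 217.75 million.
Broad rate = 19.61 / 217.75 = 9.01%.
Headline unemployment rate = 12.36 / 215.16 = 5.74%.

Broad underutilization rate ≈ 9.01%; headline unemployment rate ≈ 5.74%.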